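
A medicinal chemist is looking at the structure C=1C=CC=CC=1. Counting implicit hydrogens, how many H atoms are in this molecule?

6

Walk through each heavy atom and fill implicit hydrogens from standard valence (C 4, N 3, O 2, S 2, halogen 1):
  atom 1: C, bond orders sum to 3 (valence 4) → 1 H
  atom 2: C, bond orders sum to 3 (valence 4) → 1 H
  atom 3: C, bond orders sum to 3 (valence 4) → 1 H
  atom 4: C, bond orders sum to 3 (valence 4) → 1 H
  atom 5: C, bond orders sum to 3 (valence 4) → 1 H
  atom 6: C, bond orders sum to 3 (valence 4) → 1 H
Total hydrogens: 6.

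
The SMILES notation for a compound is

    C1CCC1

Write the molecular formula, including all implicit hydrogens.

C4H8

Walk through each heavy atom and fill implicit hydrogens from standard valence (C 4, N 3, O 2, S 2, halogen 1):
  atom 1: C, bond orders sum to 2 (valence 4) → 2 H
  atom 2: C, bond orders sum to 2 (valence 4) → 2 H
  atom 3: C, bond orders sum to 2 (valence 4) → 2 H
  atom 4: C, bond orders sum to 2 (valence 4) → 2 H
Totals → C:4, H:8.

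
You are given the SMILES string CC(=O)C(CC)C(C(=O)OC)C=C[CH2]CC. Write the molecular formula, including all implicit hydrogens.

C13H22O3

Walk through each heavy atom and fill implicit hydrogens from standard valence (C 4, N 3, O 2, S 2, halogen 1):
  atom 1: C, bond orders sum to 1 (valence 4) → 3 H
  atom 2: C, bond orders sum to 4 (valence 4) → 0 H
  atom 3: O, bond orders sum to 2 (valence 2) → 0 H
  atom 4: C, bond orders sum to 3 (valence 4) → 1 H
  atom 5: C, bond orders sum to 2 (valence 4) → 2 H
  atom 6: C, bond orders sum to 1 (valence 4) → 3 H
  atom 7: C, bond orders sum to 3 (valence 4) → 1 H
  atom 8: C, bond orders sum to 4 (valence 4) → 0 H
  atom 9: O, bond orders sum to 2 (valence 2) → 0 H
  atom 10: O, bond orders sum to 2 (valence 2) → 0 H
  atom 11: C, bond orders sum to 1 (valence 4) → 3 H
  atom 12: C, bond orders sum to 3 (valence 4) → 1 H
  atom 13: C, bond orders sum to 3 (valence 4) → 1 H
  atom 14: C with explicit H count 2
  atom 15: C, bond orders sum to 2 (valence 4) → 2 H
  atom 16: C, bond orders sum to 1 (valence 4) → 3 H
Totals → C:13, H:22, O:3.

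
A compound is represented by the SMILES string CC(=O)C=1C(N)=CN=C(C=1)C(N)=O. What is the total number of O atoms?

2

Scan the SMILES for O atoms (remember two-letter symbols like Cl and Br are single atoms).
Oxygen count: 2.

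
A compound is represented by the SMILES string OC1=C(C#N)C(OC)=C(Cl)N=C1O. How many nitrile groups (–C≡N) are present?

The nitrile motif appears at heavy-atom position 4 in the SMILES.
Other groups present: 1 ether, 2 hydroxyl.
Nitrile count: 1.

1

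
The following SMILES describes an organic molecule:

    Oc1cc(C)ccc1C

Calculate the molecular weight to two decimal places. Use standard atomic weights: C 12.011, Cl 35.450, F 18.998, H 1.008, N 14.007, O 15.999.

122.17 g/mol

First, the molecular formula is C8H10O (counting implicit H from valence).
  C: 8 × 12.011 = 96.088
  H: 10 × 1.008 = 10.080
  O: 1 × 15.999 = 15.999
Sum: 8×12.011 + 10×1.008 + 1×15.999 = 122.167 → 122.17 g/mol.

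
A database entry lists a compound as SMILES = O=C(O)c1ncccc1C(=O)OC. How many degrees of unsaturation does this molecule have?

6

Molecular formula: C8H7NO4.
DoU = (2C + 2 + N − H − X) / 2, where X is the halogen count and O/S are ignored.
    = (2·8 + 2 + 1 − 7 − 0) / 2 = 12 / 2 = 6.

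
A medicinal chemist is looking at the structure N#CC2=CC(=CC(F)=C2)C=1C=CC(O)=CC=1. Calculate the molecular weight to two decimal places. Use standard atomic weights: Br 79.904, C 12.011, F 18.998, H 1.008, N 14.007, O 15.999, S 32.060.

First, the molecular formula is C13H8FNO (counting implicit H from valence).
  C: 13 × 12.011 = 156.143
  F: 1 × 18.998 = 18.998
  H: 8 × 1.008 = 8.064
  N: 1 × 14.007 = 14.007
  O: 1 × 15.999 = 15.999
Sum: 13×12.011 + 1×18.998 + 8×1.008 + 1×14.007 + 1×15.999 = 213.211 → 213.21 g/mol.

213.21 g/mol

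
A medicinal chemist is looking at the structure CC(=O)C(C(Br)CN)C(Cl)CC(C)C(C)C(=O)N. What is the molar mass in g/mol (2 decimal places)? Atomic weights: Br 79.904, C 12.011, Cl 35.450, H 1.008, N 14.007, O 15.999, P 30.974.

341.67 g/mol

First, the molecular formula is C12H22BrClN2O2 (counting implicit H from valence).
  Br: 1 × 79.904 = 79.904
  C: 12 × 12.011 = 144.132
  Cl: 1 × 35.450 = 35.450
  H: 22 × 1.008 = 22.176
  N: 2 × 14.007 = 28.014
  O: 2 × 15.999 = 31.998
Sum: 1×79.904 + 12×12.011 + 1×35.450 + 22×1.008 + 2×14.007 + 2×15.999 = 341.674 → 341.67 g/mol.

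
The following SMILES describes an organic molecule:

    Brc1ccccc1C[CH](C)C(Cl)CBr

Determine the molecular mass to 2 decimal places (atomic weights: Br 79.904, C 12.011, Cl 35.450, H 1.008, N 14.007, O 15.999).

340.48 g/mol

First, the molecular formula is C11H13Br2Cl (counting implicit H from valence).
  Br: 2 × 79.904 = 159.808
  C: 11 × 12.011 = 132.121
  Cl: 1 × 35.450 = 35.450
  H: 13 × 1.008 = 13.104
Sum: 2×79.904 + 11×12.011 + 1×35.450 + 13×1.008 = 340.483 → 340.48 g/mol.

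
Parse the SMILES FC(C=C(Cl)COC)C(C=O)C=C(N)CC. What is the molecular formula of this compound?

Walk through each heavy atom and fill implicit hydrogens from standard valence (C 4, N 3, O 2, S 2, halogen 1):
  atom 1: F (halogen, monovalent) → 0 H
  atom 2: C, bond orders sum to 3 (valence 4) → 1 H
  atom 3: C, bond orders sum to 3 (valence 4) → 1 H
  atom 4: C, bond orders sum to 4 (valence 4) → 0 H
  atom 5: Cl (halogen, monovalent) → 0 H
  atom 6: C, bond orders sum to 2 (valence 4) → 2 H
  atom 7: O, bond orders sum to 2 (valence 2) → 0 H
  atom 8: C, bond orders sum to 1 (valence 4) → 3 H
  atom 9: C, bond orders sum to 3 (valence 4) → 1 H
  atom 10: C, bond orders sum to 3 (valence 4) → 1 H
  atom 11: O, bond orders sum to 2 (valence 2) → 0 H
  atom 12: C, bond orders sum to 3 (valence 4) → 1 H
  atom 13: C, bond orders sum to 4 (valence 4) → 0 H
  atom 14: N, bond orders sum to 1 (valence 3) → 2 H
  atom 15: C, bond orders sum to 2 (valence 4) → 2 H
  atom 16: C, bond orders sum to 1 (valence 4) → 3 H
Totals → C:11, H:17, Cl:1, F:1, N:1, O:2.
In Hill order: C11H17ClFNO2.

C11H17ClFNO2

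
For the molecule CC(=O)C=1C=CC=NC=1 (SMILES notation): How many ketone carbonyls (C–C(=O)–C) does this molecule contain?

The ketone motif appears at heavy-atom position 2 in the SMILES.
Ketone count: 1.

1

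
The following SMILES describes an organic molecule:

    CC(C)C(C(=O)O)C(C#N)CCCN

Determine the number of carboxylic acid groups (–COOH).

1

The carboxylic acid motif appears at heavy-atom position 5 in the SMILES.
Other groups present: 1 nitrile, 1 primary amine.
Carboxylic acid count: 1.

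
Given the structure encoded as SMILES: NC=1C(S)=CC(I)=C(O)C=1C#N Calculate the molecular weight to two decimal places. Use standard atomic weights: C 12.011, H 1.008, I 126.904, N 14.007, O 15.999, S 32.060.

292.09 g/mol

First, the molecular formula is C7H5IN2OS (counting implicit H from valence).
  C: 7 × 12.011 = 84.077
  H: 5 × 1.008 = 5.040
  I: 1 × 126.904 = 126.904
  N: 2 × 14.007 = 28.014
  O: 1 × 15.999 = 15.999
  S: 1 × 32.060 = 32.060
Sum: 7×12.011 + 5×1.008 + 1×126.904 + 2×14.007 + 1×15.999 + 1×32.060 = 292.094 → 292.09 g/mol.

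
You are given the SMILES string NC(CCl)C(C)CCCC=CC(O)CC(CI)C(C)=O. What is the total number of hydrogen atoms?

Walk through each heavy atom and fill implicit hydrogens from standard valence (C 4, N 3, O 2, S 2, halogen 1):
  atom 1: N, bond orders sum to 1 (valence 3) → 2 H
  atom 2: C, bond orders sum to 3 (valence 4) → 1 H
  atom 3: C, bond orders sum to 2 (valence 4) → 2 H
  atom 4: Cl (halogen, monovalent) → 0 H
  atom 5: C, bond orders sum to 3 (valence 4) → 1 H
  atom 6: C, bond orders sum to 1 (valence 4) → 3 H
  atom 7: C, bond orders sum to 2 (valence 4) → 2 H
  atom 8: C, bond orders sum to 2 (valence 4) → 2 H
  atom 9: C, bond orders sum to 2 (valence 4) → 2 H
  atom 10: C, bond orders sum to 3 (valence 4) → 1 H
  atom 11: C, bond orders sum to 3 (valence 4) → 1 H
  atom 12: C, bond orders sum to 3 (valence 4) → 1 H
  atom 13: O, bond orders sum to 1 (valence 2) → 1 H
  atom 14: C, bond orders sum to 2 (valence 4) → 2 H
  atom 15: C, bond orders sum to 3 (valence 4) → 1 H
  atom 16: C, bond orders sum to 2 (valence 4) → 2 H
  atom 17: I (halogen, monovalent) → 0 H
  atom 18: C, bond orders sum to 4 (valence 4) → 0 H
  atom 19: C, bond orders sum to 1 (valence 4) → 3 H
  atom 20: O, bond orders sum to 2 (valence 2) → 0 H
Total hydrogens: 27.

27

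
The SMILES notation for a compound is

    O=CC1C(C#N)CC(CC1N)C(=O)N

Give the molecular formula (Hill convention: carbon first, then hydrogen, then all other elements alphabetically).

C9H13N3O2

Walk through each heavy atom and fill implicit hydrogens from standard valence (C 4, N 3, O 2, S 2, halogen 1):
  atom 1: O, bond orders sum to 2 (valence 2) → 0 H
  atom 2: C, bond orders sum to 3 (valence 4) → 1 H
  atom 3: C, bond orders sum to 3 (valence 4) → 1 H
  atom 4: C, bond orders sum to 3 (valence 4) → 1 H
  atom 5: C, bond orders sum to 4 (valence 4) → 0 H
  atom 6: N, bond orders sum to 3 (valence 3) → 0 H
  atom 7: C, bond orders sum to 2 (valence 4) → 2 H
  atom 8: C, bond orders sum to 3 (valence 4) → 1 H
  atom 9: C, bond orders sum to 2 (valence 4) → 2 H
  atom 10: C, bond orders sum to 3 (valence 4) → 1 H
  atom 11: N, bond orders sum to 1 (valence 3) → 2 H
  atom 12: C, bond orders sum to 4 (valence 4) → 0 H
  atom 13: O, bond orders sum to 2 (valence 2) → 0 H
  atom 14: N, bond orders sum to 1 (valence 3) → 2 H
Totals → C:9, H:13, N:3, O:2.
In Hill order: C9H13N3O2.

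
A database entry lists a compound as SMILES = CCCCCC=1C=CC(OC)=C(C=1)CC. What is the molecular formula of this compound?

C14H22O

Walk through each heavy atom and fill implicit hydrogens from standard valence (C 4, N 3, O 2, S 2, halogen 1):
  atom 1: C, bond orders sum to 1 (valence 4) → 3 H
  atom 2: C, bond orders sum to 2 (valence 4) → 2 H
  atom 3: C, bond orders sum to 2 (valence 4) → 2 H
  atom 4: C, bond orders sum to 2 (valence 4) → 2 H
  atom 5: C, bond orders sum to 2 (valence 4) → 2 H
  atom 6: C, bond orders sum to 4 (valence 4) → 0 H
  atom 7: C, bond orders sum to 3 (valence 4) → 1 H
  atom 8: C, bond orders sum to 3 (valence 4) → 1 H
  atom 9: C, bond orders sum to 4 (valence 4) → 0 H
  atom 10: O, bond orders sum to 2 (valence 2) → 0 H
  atom 11: C, bond orders sum to 1 (valence 4) → 3 H
  atom 12: C, bond orders sum to 4 (valence 4) → 0 H
  atom 13: C, bond orders sum to 3 (valence 4) → 1 H
  atom 14: C, bond orders sum to 2 (valence 4) → 2 H
  atom 15: C, bond orders sum to 1 (valence 4) → 3 H
Totals → C:14, H:22, O:1.
In Hill order: C14H22O.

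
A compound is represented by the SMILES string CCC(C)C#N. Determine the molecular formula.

Walk through each heavy atom and fill implicit hydrogens from standard valence (C 4, N 3, O 2, S 2, halogen 1):
  atom 1: C, bond orders sum to 1 (valence 4) → 3 H
  atom 2: C, bond orders sum to 2 (valence 4) → 2 H
  atom 3: C, bond orders sum to 3 (valence 4) → 1 H
  atom 4: C, bond orders sum to 1 (valence 4) → 3 H
  atom 5: C, bond orders sum to 4 (valence 4) → 0 H
  atom 6: N, bond orders sum to 3 (valence 3) → 0 H
Totals → C:5, H:9, N:1.

C5H9N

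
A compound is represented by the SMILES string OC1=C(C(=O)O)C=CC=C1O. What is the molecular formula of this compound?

Walk through each heavy atom and fill implicit hydrogens from standard valence (C 4, N 3, O 2, S 2, halogen 1):
  atom 1: O, bond orders sum to 1 (valence 2) → 1 H
  atom 2: C, bond orders sum to 4 (valence 4) → 0 H
  atom 3: C, bond orders sum to 4 (valence 4) → 0 H
  atom 4: C, bond orders sum to 4 (valence 4) → 0 H
  atom 5: O, bond orders sum to 2 (valence 2) → 0 H
  atom 6: O, bond orders sum to 1 (valence 2) → 1 H
  atom 7: C, bond orders sum to 3 (valence 4) → 1 H
  atom 8: C, bond orders sum to 3 (valence 4) → 1 H
  atom 9: C, bond orders sum to 3 (valence 4) → 1 H
  atom 10: C, bond orders sum to 4 (valence 4) → 0 H
  atom 11: O, bond orders sum to 1 (valence 2) → 1 H
Totals → C:7, H:6, O:4.
In Hill order: C7H6O4.

C7H6O4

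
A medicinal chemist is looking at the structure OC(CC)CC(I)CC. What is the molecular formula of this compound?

C7H15IO

Walk through each heavy atom and fill implicit hydrogens from standard valence (C 4, N 3, O 2, S 2, halogen 1):
  atom 1: O, bond orders sum to 1 (valence 2) → 1 H
  atom 2: C, bond orders sum to 3 (valence 4) → 1 H
  atom 3: C, bond orders sum to 2 (valence 4) → 2 H
  atom 4: C, bond orders sum to 1 (valence 4) → 3 H
  atom 5: C, bond orders sum to 2 (valence 4) → 2 H
  atom 6: C, bond orders sum to 3 (valence 4) → 1 H
  atom 7: I (halogen, monovalent) → 0 H
  atom 8: C, bond orders sum to 2 (valence 4) → 2 H
  atom 9: C, bond orders sum to 1 (valence 4) → 3 H
Totals → C:7, H:15, I:1, O:1.
In Hill order: C7H15IO.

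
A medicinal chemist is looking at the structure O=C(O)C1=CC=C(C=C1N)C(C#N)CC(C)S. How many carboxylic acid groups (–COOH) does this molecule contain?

The carboxylic acid motif appears at heavy-atom position 2 in the SMILES.
Other groups present: 1 nitrile, 1 primary amine, 1 thiol.
Carboxylic acid count: 1.

1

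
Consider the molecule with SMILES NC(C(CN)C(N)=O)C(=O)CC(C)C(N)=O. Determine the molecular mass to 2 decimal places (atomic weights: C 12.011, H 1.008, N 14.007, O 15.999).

First, the molecular formula is C9H18N4O3 (counting implicit H from valence).
  C: 9 × 12.011 = 108.099
  H: 18 × 1.008 = 18.144
  N: 4 × 14.007 = 56.028
  O: 3 × 15.999 = 47.997
Sum: 9×12.011 + 18×1.008 + 4×14.007 + 3×15.999 = 230.268 → 230.27 g/mol.

230.27 g/mol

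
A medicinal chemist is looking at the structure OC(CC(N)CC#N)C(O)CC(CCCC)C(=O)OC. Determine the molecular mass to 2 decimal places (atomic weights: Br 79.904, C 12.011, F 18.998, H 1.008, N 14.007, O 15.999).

286.37 g/mol

First, the molecular formula is C14H26N2O4 (counting implicit H from valence).
  C: 14 × 12.011 = 168.154
  H: 26 × 1.008 = 26.208
  N: 2 × 14.007 = 28.014
  O: 4 × 15.999 = 63.996
Sum: 14×12.011 + 26×1.008 + 2×14.007 + 4×15.999 = 286.372 → 286.37 g/mol.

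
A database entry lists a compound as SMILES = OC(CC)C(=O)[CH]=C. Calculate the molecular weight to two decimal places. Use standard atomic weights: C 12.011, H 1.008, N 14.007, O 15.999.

114.14 g/mol

First, the molecular formula is C6H10O2 (counting implicit H from valence).
  C: 6 × 12.011 = 72.066
  H: 10 × 1.008 = 10.080
  O: 2 × 15.999 = 31.998
Sum: 6×12.011 + 10×1.008 + 2×15.999 = 114.144 → 114.14 g/mol.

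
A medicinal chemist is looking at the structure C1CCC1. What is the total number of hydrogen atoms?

8

Walk through each heavy atom and fill implicit hydrogens from standard valence (C 4, N 3, O 2, S 2, halogen 1):
  atom 1: C, bond orders sum to 2 (valence 4) → 2 H
  atom 2: C, bond orders sum to 2 (valence 4) → 2 H
  atom 3: C, bond orders sum to 2 (valence 4) → 2 H
  atom 4: C, bond orders sum to 2 (valence 4) → 2 H
Total hydrogens: 8.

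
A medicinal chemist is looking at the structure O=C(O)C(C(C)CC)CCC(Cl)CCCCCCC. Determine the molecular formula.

C16H31ClO2

Walk through each heavy atom and fill implicit hydrogens from standard valence (C 4, N 3, O 2, S 2, halogen 1):
  atom 1: O, bond orders sum to 2 (valence 2) → 0 H
  atom 2: C, bond orders sum to 4 (valence 4) → 0 H
  atom 3: O, bond orders sum to 1 (valence 2) → 1 H
  atom 4: C, bond orders sum to 3 (valence 4) → 1 H
  atom 5: C, bond orders sum to 3 (valence 4) → 1 H
  atom 6: C, bond orders sum to 1 (valence 4) → 3 H
  atom 7: C, bond orders sum to 2 (valence 4) → 2 H
  atom 8: C, bond orders sum to 1 (valence 4) → 3 H
  atom 9: C, bond orders sum to 2 (valence 4) → 2 H
  atom 10: C, bond orders sum to 2 (valence 4) → 2 H
  atom 11: C, bond orders sum to 3 (valence 4) → 1 H
  atom 12: Cl (halogen, monovalent) → 0 H
  atom 13: C, bond orders sum to 2 (valence 4) → 2 H
  atom 14: C, bond orders sum to 2 (valence 4) → 2 H
  atom 15: C, bond orders sum to 2 (valence 4) → 2 H
  atom 16: C, bond orders sum to 2 (valence 4) → 2 H
  atom 17: C, bond orders sum to 2 (valence 4) → 2 H
  atom 18: C, bond orders sum to 2 (valence 4) → 2 H
  atom 19: C, bond orders sum to 1 (valence 4) → 3 H
Totals → C:16, H:31, Cl:1, O:2.
In Hill order: C16H31ClO2.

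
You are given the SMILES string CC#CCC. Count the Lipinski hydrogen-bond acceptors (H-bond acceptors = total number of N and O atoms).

0

N atoms: 0; O atoms: 0.
Lipinski HBA = 0 + 0 = 0.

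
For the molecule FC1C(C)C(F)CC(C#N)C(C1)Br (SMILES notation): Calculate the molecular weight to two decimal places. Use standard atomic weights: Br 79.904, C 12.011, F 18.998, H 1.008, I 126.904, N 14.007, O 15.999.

252.10 g/mol

First, the molecular formula is C9H12BrF2N (counting implicit H from valence).
  Br: 1 × 79.904 = 79.904
  C: 9 × 12.011 = 108.099
  F: 2 × 18.998 = 37.996
  H: 12 × 1.008 = 12.096
  N: 1 × 14.007 = 14.007
Sum: 1×79.904 + 9×12.011 + 2×18.998 + 12×1.008 + 1×14.007 = 252.102 → 252.10 g/mol.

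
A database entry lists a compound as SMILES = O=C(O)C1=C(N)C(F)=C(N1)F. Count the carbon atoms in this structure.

5

Count every carbon token in the SMILES (each C, including those in ring-closure positions and inside branches).
Carbon count: 5.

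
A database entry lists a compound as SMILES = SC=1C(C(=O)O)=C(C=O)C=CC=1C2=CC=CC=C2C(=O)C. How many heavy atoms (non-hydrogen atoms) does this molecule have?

Every atom symbol written in the SMILES (organic subset) is one heavy atom; implicit H are not written.
Heavy atoms by element → C:16, O:4, S:1.
Total: 21.

21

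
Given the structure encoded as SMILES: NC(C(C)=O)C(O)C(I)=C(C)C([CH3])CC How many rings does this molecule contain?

In SMILES, each pair of matching ring-closure digits denotes one ring-closing bond; the number of such bonds equals the number of independent rings.
Ring-closure bonds here: 0.

0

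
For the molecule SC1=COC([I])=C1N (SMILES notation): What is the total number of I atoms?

Scan the SMILES for I atoms (remember two-letter symbols like Cl and Br are single atoms).
Iodine count: 1.

1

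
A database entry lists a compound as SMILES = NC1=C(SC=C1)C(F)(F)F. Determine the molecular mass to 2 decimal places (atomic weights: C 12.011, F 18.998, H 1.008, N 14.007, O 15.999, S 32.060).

167.15 g/mol

First, the molecular formula is C5H4F3NS (counting implicit H from valence).
  C: 5 × 12.011 = 60.055
  F: 3 × 18.998 = 56.994
  H: 4 × 1.008 = 4.032
  N: 1 × 14.007 = 14.007
  S: 1 × 32.060 = 32.060
Sum: 5×12.011 + 3×18.998 + 4×1.008 + 1×14.007 + 1×32.060 = 167.148 → 167.15 g/mol.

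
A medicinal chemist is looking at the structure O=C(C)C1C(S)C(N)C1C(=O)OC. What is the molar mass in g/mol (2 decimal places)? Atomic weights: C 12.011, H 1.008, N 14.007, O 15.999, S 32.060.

203.26 g/mol

First, the molecular formula is C8H13NO3S (counting implicit H from valence).
  C: 8 × 12.011 = 96.088
  H: 13 × 1.008 = 13.104
  N: 1 × 14.007 = 14.007
  O: 3 × 15.999 = 47.997
  S: 1 × 32.060 = 32.060
Sum: 8×12.011 + 13×1.008 + 1×14.007 + 3×15.999 + 1×32.060 = 203.256 → 203.26 g/mol.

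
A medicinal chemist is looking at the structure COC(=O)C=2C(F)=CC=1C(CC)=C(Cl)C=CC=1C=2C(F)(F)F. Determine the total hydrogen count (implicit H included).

Walk through each heavy atom and fill implicit hydrogens from standard valence (C 4, N 3, O 2, S 2, halogen 1):
  atom 1: C, bond orders sum to 1 (valence 4) → 3 H
  atom 2: O, bond orders sum to 2 (valence 2) → 0 H
  atom 3: C, bond orders sum to 4 (valence 4) → 0 H
  atom 4: O, bond orders sum to 2 (valence 2) → 0 H
  atom 5: C, bond orders sum to 4 (valence 4) → 0 H
  atom 6: C, bond orders sum to 4 (valence 4) → 0 H
  atom 7: F (halogen, monovalent) → 0 H
  atom 8: C, bond orders sum to 3 (valence 4) → 1 H
  atom 9: C, bond orders sum to 4 (valence 4) → 0 H
  atom 10: C, bond orders sum to 4 (valence 4) → 0 H
  atom 11: C, bond orders sum to 2 (valence 4) → 2 H
  atom 12: C, bond orders sum to 1 (valence 4) → 3 H
  atom 13: C, bond orders sum to 4 (valence 4) → 0 H
  atom 14: Cl (halogen, monovalent) → 0 H
  atom 15: C, bond orders sum to 3 (valence 4) → 1 H
  atom 16: C, bond orders sum to 3 (valence 4) → 1 H
  atom 17: C, bond orders sum to 4 (valence 4) → 0 H
  atom 18: C, bond orders sum to 4 (valence 4) → 0 H
  atom 19: C, bond orders sum to 4 (valence 4) → 0 H
  atom 20: F (halogen, monovalent) → 0 H
  atom 21: F (halogen, monovalent) → 0 H
  atom 22: F (halogen, monovalent) → 0 H
Total hydrogens: 11.

11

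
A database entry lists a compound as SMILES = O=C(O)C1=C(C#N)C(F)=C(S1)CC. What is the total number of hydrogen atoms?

Walk through each heavy atom and fill implicit hydrogens from standard valence (C 4, N 3, O 2, S 2, halogen 1):
  atom 1: O, bond orders sum to 2 (valence 2) → 0 H
  atom 2: C, bond orders sum to 4 (valence 4) → 0 H
  atom 3: O, bond orders sum to 1 (valence 2) → 1 H
  atom 4: C, bond orders sum to 4 (valence 4) → 0 H
  atom 5: C, bond orders sum to 4 (valence 4) → 0 H
  atom 6: C, bond orders sum to 4 (valence 4) → 0 H
  atom 7: N, bond orders sum to 3 (valence 3) → 0 H
  atom 8: C, bond orders sum to 4 (valence 4) → 0 H
  atom 9: F (halogen, monovalent) → 0 H
  atom 10: C, bond orders sum to 4 (valence 4) → 0 H
  atom 11: S, bond orders sum to 2 (valence 2) → 0 H
  atom 12: C, bond orders sum to 2 (valence 4) → 2 H
  atom 13: C, bond orders sum to 1 (valence 4) → 3 H
Total hydrogens: 6.

6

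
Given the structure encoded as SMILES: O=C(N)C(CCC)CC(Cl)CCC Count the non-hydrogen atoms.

Every atom symbol written in the SMILES (organic subset) is one heavy atom; implicit H are not written.
Heavy atoms by element → C:10, Cl:1, N:1, O:1.
Total: 13.

13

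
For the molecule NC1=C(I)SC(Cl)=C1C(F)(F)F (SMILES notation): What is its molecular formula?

Walk through each heavy atom and fill implicit hydrogens from standard valence (C 4, N 3, O 2, S 2, halogen 1):
  atom 1: N, bond orders sum to 1 (valence 3) → 2 H
  atom 2: C, bond orders sum to 4 (valence 4) → 0 H
  atom 3: C, bond orders sum to 4 (valence 4) → 0 H
  atom 4: I (halogen, monovalent) → 0 H
  atom 5: S, bond orders sum to 2 (valence 2) → 0 H
  atom 6: C, bond orders sum to 4 (valence 4) → 0 H
  atom 7: Cl (halogen, monovalent) → 0 H
  atom 8: C, bond orders sum to 4 (valence 4) → 0 H
  atom 9: C, bond orders sum to 4 (valence 4) → 0 H
  atom 10: F (halogen, monovalent) → 0 H
  atom 11: F (halogen, monovalent) → 0 H
  atom 12: F (halogen, monovalent) → 0 H
Totals → C:5, H:2, Cl:1, F:3, I:1, N:1, S:1.
In Hill order: C5H2ClF3INS.

C5H2ClF3INS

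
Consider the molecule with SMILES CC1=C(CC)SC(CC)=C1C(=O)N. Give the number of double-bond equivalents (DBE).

Degree of unsaturation = (number of rings) + (number of π bonds).
Ring closures in the SMILES: 1.
π bonds: 3 double bonds (each 1 DoU) → 3 DoU from unsaturation.
Total DoU = 1 + 3 = 4.

4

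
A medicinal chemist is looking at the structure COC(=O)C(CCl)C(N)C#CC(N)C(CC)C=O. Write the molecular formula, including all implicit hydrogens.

Walk through each heavy atom and fill implicit hydrogens from standard valence (C 4, N 3, O 2, S 2, halogen 1):
  atom 1: C, bond orders sum to 1 (valence 4) → 3 H
  atom 2: O, bond orders sum to 2 (valence 2) → 0 H
  atom 3: C, bond orders sum to 4 (valence 4) → 0 H
  atom 4: O, bond orders sum to 2 (valence 2) → 0 H
  atom 5: C, bond orders sum to 3 (valence 4) → 1 H
  atom 6: C, bond orders sum to 2 (valence 4) → 2 H
  atom 7: Cl (halogen, monovalent) → 0 H
  atom 8: C, bond orders sum to 3 (valence 4) → 1 H
  atom 9: N, bond orders sum to 1 (valence 3) → 2 H
  atom 10: C, bond orders sum to 4 (valence 4) → 0 H
  atom 11: C, bond orders sum to 4 (valence 4) → 0 H
  atom 12: C, bond orders sum to 3 (valence 4) → 1 H
  atom 13: N, bond orders sum to 1 (valence 3) → 2 H
  atom 14: C, bond orders sum to 3 (valence 4) → 1 H
  atom 15: C, bond orders sum to 2 (valence 4) → 2 H
  atom 16: C, bond orders sum to 1 (valence 4) → 3 H
  atom 17: C, bond orders sum to 3 (valence 4) → 1 H
  atom 18: O, bond orders sum to 2 (valence 2) → 0 H
Totals → C:12, H:19, Cl:1, N:2, O:3.
In Hill order: C12H19ClN2O3.

C12H19ClN2O3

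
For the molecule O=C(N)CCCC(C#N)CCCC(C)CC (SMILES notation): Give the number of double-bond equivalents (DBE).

3

Molecular formula: C13H24N2O.
DoU = (2C + 2 + N − H − X) / 2, where X is the halogen count and O/S are ignored.
    = (2·13 + 2 + 2 − 24 − 0) / 2 = 6 / 2 = 3.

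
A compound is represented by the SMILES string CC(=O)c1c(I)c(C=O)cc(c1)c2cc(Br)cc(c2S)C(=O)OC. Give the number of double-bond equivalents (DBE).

Molecular formula: C17H12BrIO4S.
DoU = (2C + 2 + N − H − X) / 2, where X is the halogen count and O/S are ignored.
    = (2·17 + 2 + 0 − 12 − 2) / 2 = 22 / 2 = 11.

11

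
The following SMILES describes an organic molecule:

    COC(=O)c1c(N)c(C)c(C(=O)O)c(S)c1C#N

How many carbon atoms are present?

Count every carbon token in the SMILES (each C, including those in ring-closure positions and inside branches).
Carbon count: 11.

11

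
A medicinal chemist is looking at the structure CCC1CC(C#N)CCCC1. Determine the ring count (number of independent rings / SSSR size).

In SMILES, each pair of matching ring-closure digits denotes one ring-closing bond; the number of such bonds equals the number of independent rings.
Ring-closure bonds here: 1.

1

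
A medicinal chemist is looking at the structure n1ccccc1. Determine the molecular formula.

Walk through each heavy atom and fill implicit hydrogens from standard valence (C 4, N 3, O 2, S 2, halogen 1); for lowercase aromatic atoms, an aromatic c carries 1 H when it has two neighbours and 0 H with three, and aromatic n carries 0 H:
  atom 1: aromatic n, 2 neighbours → 0 H
  atom 2: aromatic c, 2 neighbours → 1 H
  atom 3: aromatic c, 2 neighbours → 1 H
  atom 4: aromatic c, 2 neighbours → 1 H
  atom 5: aromatic c, 2 neighbours → 1 H
  atom 6: aromatic c, 2 neighbours → 1 H
Totals → C:5, H:5, N:1.
In Hill order: C5H5N.

C5H5N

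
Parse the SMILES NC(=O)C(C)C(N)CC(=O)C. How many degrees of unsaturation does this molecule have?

Degree of unsaturation = (number of rings) + (number of π bonds).
Ring closures in the SMILES: 0.
π bonds: 2 double bonds (each 1 DoU) → 2 DoU from unsaturation.
Total DoU = 0 + 2 = 2.

2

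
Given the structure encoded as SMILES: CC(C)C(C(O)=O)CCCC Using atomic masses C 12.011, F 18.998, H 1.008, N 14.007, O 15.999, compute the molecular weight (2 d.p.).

First, the molecular formula is C9H18O2 (counting implicit H from valence).
  C: 9 × 12.011 = 108.099
  H: 18 × 1.008 = 18.144
  O: 2 × 15.999 = 31.998
Sum: 9×12.011 + 18×1.008 + 2×15.999 = 158.241 → 158.24 g/mol.

158.24 g/mol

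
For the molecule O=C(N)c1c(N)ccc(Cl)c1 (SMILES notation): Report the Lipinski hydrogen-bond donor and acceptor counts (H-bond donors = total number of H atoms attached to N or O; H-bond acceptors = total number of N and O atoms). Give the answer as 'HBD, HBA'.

4, 3

Donors: find every N or O and count the H atoms it carries.
  atom 1 (O): bond orders sum to 2 → 0 H
  atom 3 (N): bond orders sum to 1 → 2 H
  atom 6 (N): bond orders sum to 1 → 2 H
Lipinski HBD = 4.
Acceptors: N atoms = 2, O atoms = 1 → HBA = 3.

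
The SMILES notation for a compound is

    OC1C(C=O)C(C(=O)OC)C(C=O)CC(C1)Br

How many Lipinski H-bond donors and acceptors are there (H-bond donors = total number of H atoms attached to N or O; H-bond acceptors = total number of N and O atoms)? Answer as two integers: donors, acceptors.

Donors: find every N or O and count the H atoms it carries.
  atom 1 (O): bond orders sum to 1 → 1 H
  atom 5 (O): bond orders sum to 2 → 0 H
  atom 8 (O): bond orders sum to 2 → 0 H
  atom 9 (O): bond orders sum to 2 → 0 H
  atom 13 (O): bond orders sum to 2 → 0 H
Lipinski HBD = 1.
Acceptors: N atoms = 0, O atoms = 5 → HBA = 5.

1, 5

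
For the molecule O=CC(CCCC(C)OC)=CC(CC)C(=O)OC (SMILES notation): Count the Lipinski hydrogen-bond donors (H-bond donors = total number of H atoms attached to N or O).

0

Donors: find every N or O and count the H atoms it carries.
  atom 1 (O): bond orders sum to 2 → 0 H
  atom 9 (O): bond orders sum to 2 → 0 H
  atom 16 (O): bond orders sum to 2 → 0 H
  atom 17 (O): bond orders sum to 2 → 0 H
Lipinski HBD = 0.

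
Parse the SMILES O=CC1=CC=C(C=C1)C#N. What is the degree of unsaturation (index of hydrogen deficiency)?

Molecular formula: C8H5NO.
DoU = (2C + 2 + N − H − X) / 2, where X is the halogen count and O/S are ignored.
    = (2·8 + 2 + 1 − 5 − 0) / 2 = 14 / 2 = 7.

7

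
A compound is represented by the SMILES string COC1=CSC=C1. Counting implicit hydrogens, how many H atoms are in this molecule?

6

Walk through each heavy atom and fill implicit hydrogens from standard valence (C 4, N 3, O 2, S 2, halogen 1):
  atom 1: C, bond orders sum to 1 (valence 4) → 3 H
  atom 2: O, bond orders sum to 2 (valence 2) → 0 H
  atom 3: C, bond orders sum to 4 (valence 4) → 0 H
  atom 4: C, bond orders sum to 3 (valence 4) → 1 H
  atom 5: S, bond orders sum to 2 (valence 2) → 0 H
  atom 6: C, bond orders sum to 3 (valence 4) → 1 H
  atom 7: C, bond orders sum to 3 (valence 4) → 1 H
Total hydrogens: 6.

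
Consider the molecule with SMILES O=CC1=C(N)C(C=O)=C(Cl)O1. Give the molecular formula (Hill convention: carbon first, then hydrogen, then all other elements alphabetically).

C6H4ClNO3

Walk through each heavy atom and fill implicit hydrogens from standard valence (C 4, N 3, O 2, S 2, halogen 1):
  atom 1: O, bond orders sum to 2 (valence 2) → 0 H
  atom 2: C, bond orders sum to 3 (valence 4) → 1 H
  atom 3: C, bond orders sum to 4 (valence 4) → 0 H
  atom 4: C, bond orders sum to 4 (valence 4) → 0 H
  atom 5: N, bond orders sum to 1 (valence 3) → 2 H
  atom 6: C, bond orders sum to 4 (valence 4) → 0 H
  atom 7: C, bond orders sum to 3 (valence 4) → 1 H
  atom 8: O, bond orders sum to 2 (valence 2) → 0 H
  atom 9: C, bond orders sum to 4 (valence 4) → 0 H
  atom 10: Cl (halogen, monovalent) → 0 H
  atom 11: O, bond orders sum to 2 (valence 2) → 0 H
Totals → C:6, H:4, Cl:1, N:1, O:3.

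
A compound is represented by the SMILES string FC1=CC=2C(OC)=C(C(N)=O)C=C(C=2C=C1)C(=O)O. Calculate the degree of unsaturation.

Degree of unsaturation = (number of rings) + (number of π bonds).
Ring closures in the SMILES: 2.
π bonds: 7 double bonds (each 1 DoU) → 7 DoU from unsaturation.
Total DoU = 2 + 7 = 9.

9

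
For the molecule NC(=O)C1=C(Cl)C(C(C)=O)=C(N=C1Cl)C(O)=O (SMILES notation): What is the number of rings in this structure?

1

In SMILES, each pair of matching ring-closure digits denotes one ring-closing bond; the number of such bonds equals the number of independent rings.
Ring-closure bonds here: 1.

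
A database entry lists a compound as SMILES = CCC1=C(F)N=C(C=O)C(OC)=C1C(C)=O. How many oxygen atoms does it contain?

Scan the SMILES for O atoms (remember two-letter symbols like Cl and Br are single atoms).
Oxygen count: 3.

3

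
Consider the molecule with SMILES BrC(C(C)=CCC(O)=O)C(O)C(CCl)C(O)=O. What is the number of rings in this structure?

In SMILES, each pair of matching ring-closure digits denotes one ring-closing bond; the number of such bonds equals the number of independent rings.
Ring-closure bonds here: 0.

0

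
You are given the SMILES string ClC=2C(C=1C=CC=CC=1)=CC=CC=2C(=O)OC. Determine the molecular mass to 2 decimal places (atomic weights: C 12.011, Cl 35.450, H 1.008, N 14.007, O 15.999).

First, the molecular formula is C14H11ClO2 (counting implicit H from valence).
  C: 14 × 12.011 = 168.154
  Cl: 1 × 35.450 = 35.450
  H: 11 × 1.008 = 11.088
  O: 2 × 15.999 = 31.998
Sum: 14×12.011 + 1×35.450 + 11×1.008 + 2×15.999 = 246.690 → 246.69 g/mol.

246.69 g/mol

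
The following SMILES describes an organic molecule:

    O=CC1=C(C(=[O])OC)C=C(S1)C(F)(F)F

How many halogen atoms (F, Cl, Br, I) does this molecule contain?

Halogen atoms appear at heavy-atom positions 13, 14, 15 (3×F).
Other groups present: 1 aldehyde, 1 ester.
Halogen count: 3.

3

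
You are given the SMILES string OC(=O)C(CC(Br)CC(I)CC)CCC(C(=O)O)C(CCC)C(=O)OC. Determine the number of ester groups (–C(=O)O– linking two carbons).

1

The ester motif appears at heavy-atom position 23 in the SMILES.
Other groups present: 2 carboxylic acid.
Ester count: 1.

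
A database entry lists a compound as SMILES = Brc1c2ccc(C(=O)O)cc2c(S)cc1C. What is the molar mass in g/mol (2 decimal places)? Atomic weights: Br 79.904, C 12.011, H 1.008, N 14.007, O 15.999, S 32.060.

First, the molecular formula is C12H9BrO2S (counting implicit H from valence).
  Br: 1 × 79.904 = 79.904
  C: 12 × 12.011 = 144.132
  H: 9 × 1.008 = 9.072
  O: 2 × 15.999 = 31.998
  S: 1 × 32.060 = 32.060
Sum: 1×79.904 + 12×12.011 + 9×1.008 + 2×15.999 + 1×32.060 = 297.166 → 297.17 g/mol.

297.17 g/mol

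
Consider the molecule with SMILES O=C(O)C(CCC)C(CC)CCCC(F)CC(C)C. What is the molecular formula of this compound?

C16H31FO2

Walk through each heavy atom and fill implicit hydrogens from standard valence (C 4, N 3, O 2, S 2, halogen 1):
  atom 1: O, bond orders sum to 2 (valence 2) → 0 H
  atom 2: C, bond orders sum to 4 (valence 4) → 0 H
  atom 3: O, bond orders sum to 1 (valence 2) → 1 H
  atom 4: C, bond orders sum to 3 (valence 4) → 1 H
  atom 5: C, bond orders sum to 2 (valence 4) → 2 H
  atom 6: C, bond orders sum to 2 (valence 4) → 2 H
  atom 7: C, bond orders sum to 1 (valence 4) → 3 H
  atom 8: C, bond orders sum to 3 (valence 4) → 1 H
  atom 9: C, bond orders sum to 2 (valence 4) → 2 H
  atom 10: C, bond orders sum to 1 (valence 4) → 3 H
  atom 11: C, bond orders sum to 2 (valence 4) → 2 H
  atom 12: C, bond orders sum to 2 (valence 4) → 2 H
  atom 13: C, bond orders sum to 2 (valence 4) → 2 H
  atom 14: C, bond orders sum to 3 (valence 4) → 1 H
  atom 15: F (halogen, monovalent) → 0 H
  atom 16: C, bond orders sum to 2 (valence 4) → 2 H
  atom 17: C, bond orders sum to 3 (valence 4) → 1 H
  atom 18: C, bond orders sum to 1 (valence 4) → 3 H
  atom 19: C, bond orders sum to 1 (valence 4) → 3 H
Totals → C:16, H:31, F:1, O:2.
In Hill order: C16H31FO2.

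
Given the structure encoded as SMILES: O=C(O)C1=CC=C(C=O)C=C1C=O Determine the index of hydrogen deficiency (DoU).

Degree of unsaturation = (number of rings) + (number of π bonds).
Ring closures in the SMILES: 1.
π bonds: 6 double bonds (each 1 DoU) → 6 DoU from unsaturation.
Total DoU = 1 + 6 = 7.

7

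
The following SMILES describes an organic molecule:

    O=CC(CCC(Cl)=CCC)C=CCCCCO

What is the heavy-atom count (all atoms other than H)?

17

Every atom symbol written in the SMILES (organic subset) is one heavy atom; implicit H are not written.
Heavy atoms by element → C:14, Cl:1, O:2.
Total: 17.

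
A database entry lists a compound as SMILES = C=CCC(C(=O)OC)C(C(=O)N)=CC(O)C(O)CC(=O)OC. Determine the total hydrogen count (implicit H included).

Walk through each heavy atom and fill implicit hydrogens from standard valence (C 4, N 3, O 2, S 2, halogen 1):
  atom 1: C, bond orders sum to 2 (valence 4) → 2 H
  atom 2: C, bond orders sum to 3 (valence 4) → 1 H
  atom 3: C, bond orders sum to 2 (valence 4) → 2 H
  atom 4: C, bond orders sum to 3 (valence 4) → 1 H
  atom 5: C, bond orders sum to 4 (valence 4) → 0 H
  atom 6: O, bond orders sum to 2 (valence 2) → 0 H
  atom 7: O, bond orders sum to 2 (valence 2) → 0 H
  atom 8: C, bond orders sum to 1 (valence 4) → 3 H
  atom 9: C, bond orders sum to 4 (valence 4) → 0 H
  atom 10: C, bond orders sum to 4 (valence 4) → 0 H
  atom 11: O, bond orders sum to 2 (valence 2) → 0 H
  atom 12: N, bond orders sum to 1 (valence 3) → 2 H
  atom 13: C, bond orders sum to 3 (valence 4) → 1 H
  atom 14: C, bond orders sum to 3 (valence 4) → 1 H
  atom 15: O, bond orders sum to 1 (valence 2) → 1 H
  atom 16: C, bond orders sum to 3 (valence 4) → 1 H
  atom 17: O, bond orders sum to 1 (valence 2) → 1 H
  atom 18: C, bond orders sum to 2 (valence 4) → 2 H
  atom 19: C, bond orders sum to 4 (valence 4) → 0 H
  atom 20: O, bond orders sum to 2 (valence 2) → 0 H
  atom 21: O, bond orders sum to 2 (valence 2) → 0 H
  atom 22: C, bond orders sum to 1 (valence 4) → 3 H
Total hydrogens: 21.

21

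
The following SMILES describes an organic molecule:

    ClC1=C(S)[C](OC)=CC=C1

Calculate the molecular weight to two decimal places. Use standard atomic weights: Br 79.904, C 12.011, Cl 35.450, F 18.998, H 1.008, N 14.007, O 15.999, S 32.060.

First, the molecular formula is C7H7ClOS (counting implicit H from valence).
  C: 7 × 12.011 = 84.077
  Cl: 1 × 35.450 = 35.450
  H: 7 × 1.008 = 7.056
  O: 1 × 15.999 = 15.999
  S: 1 × 32.060 = 32.060
Sum: 7×12.011 + 1×35.450 + 7×1.008 + 1×15.999 + 1×32.060 = 174.642 → 174.64 g/mol.

174.64 g/mol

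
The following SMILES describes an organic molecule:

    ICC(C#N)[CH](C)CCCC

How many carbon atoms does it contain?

Count every carbon token in the SMILES (each C, including those in ring-closure positions and inside branches).
Carbon count: 9.

9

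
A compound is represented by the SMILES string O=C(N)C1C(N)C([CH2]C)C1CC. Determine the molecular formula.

C9H18N2O

Walk through each heavy atom and fill implicit hydrogens from standard valence (C 4, N 3, O 2, S 2, halogen 1):
  atom 1: O, bond orders sum to 2 (valence 2) → 0 H
  atom 2: C, bond orders sum to 4 (valence 4) → 0 H
  atom 3: N, bond orders sum to 1 (valence 3) → 2 H
  atom 4: C, bond orders sum to 3 (valence 4) → 1 H
  atom 5: C, bond orders sum to 3 (valence 4) → 1 H
  atom 6: N, bond orders sum to 1 (valence 3) → 2 H
  atom 7: C, bond orders sum to 3 (valence 4) → 1 H
  atom 8: C with explicit H count 2
  atom 9: C, bond orders sum to 1 (valence 4) → 3 H
  atom 10: C, bond orders sum to 3 (valence 4) → 1 H
  atom 11: C, bond orders sum to 2 (valence 4) → 2 H
  atom 12: C, bond orders sum to 1 (valence 4) → 3 H
Totals → C:9, H:18, N:2, O:1.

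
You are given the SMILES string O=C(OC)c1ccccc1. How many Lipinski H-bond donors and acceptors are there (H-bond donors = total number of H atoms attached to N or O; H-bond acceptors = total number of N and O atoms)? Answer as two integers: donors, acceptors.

Donors: find every N or O and count the H atoms it carries.
  atom 1 (O): bond orders sum to 2 → 0 H
  atom 3 (O): bond orders sum to 2 → 0 H
Lipinski HBD = 0.
Acceptors: N atoms = 0, O atoms = 2 → HBA = 2.

0, 2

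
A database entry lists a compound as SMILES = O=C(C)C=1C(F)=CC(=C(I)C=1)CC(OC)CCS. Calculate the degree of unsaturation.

Degree of unsaturation = (number of rings) + (number of π bonds).
Ring closures in the SMILES: 1.
π bonds: 4 double bonds (each 1 DoU) → 4 DoU from unsaturation.
Total DoU = 1 + 4 = 5.

5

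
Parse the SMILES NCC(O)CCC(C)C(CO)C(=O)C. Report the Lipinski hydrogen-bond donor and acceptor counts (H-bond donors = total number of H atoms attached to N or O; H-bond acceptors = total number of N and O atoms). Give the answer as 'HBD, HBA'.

Donors: find every N or O and count the H atoms it carries.
  atom 1 (N): bond orders sum to 1 → 2 H
  atom 4 (O): bond orders sum to 1 → 1 H
  atom 11 (O): bond orders sum to 1 → 1 H
  atom 13 (O): bond orders sum to 2 → 0 H
Lipinski HBD = 4.
Acceptors: N atoms = 1, O atoms = 3 → HBA = 4.

4, 4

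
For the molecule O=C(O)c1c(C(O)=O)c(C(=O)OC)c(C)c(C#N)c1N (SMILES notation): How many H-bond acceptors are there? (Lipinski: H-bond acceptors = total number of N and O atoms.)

8

N atoms: 2; O atoms: 6.
Lipinski HBA = 2 + 6 = 8.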